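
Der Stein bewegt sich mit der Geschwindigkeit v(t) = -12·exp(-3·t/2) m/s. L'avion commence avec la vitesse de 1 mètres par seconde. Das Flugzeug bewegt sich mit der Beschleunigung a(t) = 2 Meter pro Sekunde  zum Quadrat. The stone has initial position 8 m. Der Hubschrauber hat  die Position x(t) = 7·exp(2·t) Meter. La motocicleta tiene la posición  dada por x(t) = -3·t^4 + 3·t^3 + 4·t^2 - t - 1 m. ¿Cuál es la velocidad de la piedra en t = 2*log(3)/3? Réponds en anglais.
We have velocity v(t) = -12·exp(-3·t/2). Substituting t = 2*log(3)/3: v(2*log(3)/3) = -4.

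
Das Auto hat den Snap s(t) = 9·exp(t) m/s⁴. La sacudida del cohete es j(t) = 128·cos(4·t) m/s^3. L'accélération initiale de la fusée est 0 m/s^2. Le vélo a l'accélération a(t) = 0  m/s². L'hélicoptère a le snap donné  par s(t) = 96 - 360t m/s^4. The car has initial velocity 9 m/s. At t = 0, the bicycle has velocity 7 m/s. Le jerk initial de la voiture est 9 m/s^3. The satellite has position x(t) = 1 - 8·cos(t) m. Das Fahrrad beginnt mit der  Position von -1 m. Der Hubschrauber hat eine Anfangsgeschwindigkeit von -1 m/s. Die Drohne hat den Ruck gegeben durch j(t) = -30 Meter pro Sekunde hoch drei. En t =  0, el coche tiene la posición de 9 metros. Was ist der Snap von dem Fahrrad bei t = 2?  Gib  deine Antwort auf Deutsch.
Wir müssen unsere Gleichung für die Beschleunigung a(t) = 0 2-mal ableiten. Die Ableitung von der Beschleunigung ergibt den Ruck: j(t) = 0. Die Ableitung von dem Ruck ergibt den Snap: s(t) = 0. Wir haben den Snap s(t) = 0. Durch Einsetzen von t = 2: s(2) = 0.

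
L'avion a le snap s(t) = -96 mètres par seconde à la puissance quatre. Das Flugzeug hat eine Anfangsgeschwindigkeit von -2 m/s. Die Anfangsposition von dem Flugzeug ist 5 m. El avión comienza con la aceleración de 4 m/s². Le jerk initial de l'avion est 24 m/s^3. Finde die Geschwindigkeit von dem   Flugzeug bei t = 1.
Um dies zu lösen, müssen wir 3 Stammfunktionen unserer Gleichung für den Snap s(t) = -96 finden. Die Stammfunktion von dem Snap ist der Ruck. Mit j(0) = 24 erhalten wir j(t) = 24 - 96·t. Durch Integration von dem Ruck und Verwendung der Anfangsbedingung a(0) = 4, erhalten wir a(t) = -48·t^2 + 24·t + 4. Das Integral von der Beschleunigung, mit v(0) = -2, ergibt die Geschwindigkeit: v(t) = -16·t^3 + 12·t^2 + 4·t - 2. Mit v(t) = -16·t^3 + 12·t^2 + 4·t - 2 und Einsetzen von t = 1, finden wir v = -2.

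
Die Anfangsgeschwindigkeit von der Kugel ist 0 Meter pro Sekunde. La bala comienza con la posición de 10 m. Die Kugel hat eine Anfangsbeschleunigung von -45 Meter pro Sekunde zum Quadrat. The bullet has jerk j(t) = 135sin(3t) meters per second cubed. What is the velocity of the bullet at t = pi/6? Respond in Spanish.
Para resolver esto, necesitamos tomar 2 antiderivadas de nuestra ecuación de la sacudida j(t) = 135·sin(3·t). La antiderivada de la sacudida es la aceleración. Usando a(0) = -45, obtenemos a(t) = -45·cos(3·t). Integrando la aceleración y usando la condición inicial v(0) = 0, obtenemos v(t) = -15·sin(3·t). De la ecuación de la velocidad v(t) = -15·sin(3·t), sustituimos t = pi/6 para obtener v = -15.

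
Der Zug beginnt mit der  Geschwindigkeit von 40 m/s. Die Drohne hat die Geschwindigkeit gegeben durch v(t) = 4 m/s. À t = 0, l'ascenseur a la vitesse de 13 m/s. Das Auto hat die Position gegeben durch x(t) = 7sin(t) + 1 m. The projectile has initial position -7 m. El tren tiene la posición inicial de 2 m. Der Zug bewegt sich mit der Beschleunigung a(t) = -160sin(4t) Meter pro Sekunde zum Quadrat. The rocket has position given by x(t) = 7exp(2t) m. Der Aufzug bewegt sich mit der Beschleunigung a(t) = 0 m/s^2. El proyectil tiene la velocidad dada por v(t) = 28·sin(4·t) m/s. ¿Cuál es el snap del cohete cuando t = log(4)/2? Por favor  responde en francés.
Pour résoudre ceci, nous devons prendre 4 dérivées de notre équation de la position x(t) = 7·exp(2·t). La dérivée de la position donne la vitesse: v(t) = 14·exp(2·t). En prenant d/dt de v(t), nous trouvons a(t) = 28·exp(2·t). En dérivant l'accélération, nous obtenons le jerk: j(t) = 56·exp(2·t). En dérivant le jerk, nous obtenons le snap: s(t) = 112·exp(2·t). En utilisant s(t) = 112·exp(2·t) et en substituant t = log(4)/2, nous trouvons s = 448.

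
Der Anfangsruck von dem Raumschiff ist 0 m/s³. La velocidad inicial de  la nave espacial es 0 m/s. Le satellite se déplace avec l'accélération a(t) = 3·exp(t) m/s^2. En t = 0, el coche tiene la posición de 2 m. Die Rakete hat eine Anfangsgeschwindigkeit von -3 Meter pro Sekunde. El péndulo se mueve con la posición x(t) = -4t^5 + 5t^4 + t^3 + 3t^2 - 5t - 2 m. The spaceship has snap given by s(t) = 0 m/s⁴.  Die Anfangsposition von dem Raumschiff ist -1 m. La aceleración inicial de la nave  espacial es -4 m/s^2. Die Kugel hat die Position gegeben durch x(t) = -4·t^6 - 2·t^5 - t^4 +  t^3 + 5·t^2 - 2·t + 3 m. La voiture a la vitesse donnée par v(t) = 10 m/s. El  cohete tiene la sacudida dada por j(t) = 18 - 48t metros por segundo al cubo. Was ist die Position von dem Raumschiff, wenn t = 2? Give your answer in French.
En partant du snap s(t) = 0, nous prenons 4 primitives. En intégrant le snap et en utilisant la condition initiale j(0) = 0, nous obtenons j(t) = 0. En intégrant le jerk et en utilisant la condition initiale a(0) = -4, nous obtenons a(t) = -4. L'intégrale de l'accélération, avec v(0) = 0, donne la vitesse: v(t) = -4·t. L'intégrale de la vitesse est la position. En utilisant x(0) = -1, nous obtenons x(t) = -2·t^2 - 1. Nous avons la position x(t) = -2·t^2 - 1. En substituant t = 2: x(2) = -9.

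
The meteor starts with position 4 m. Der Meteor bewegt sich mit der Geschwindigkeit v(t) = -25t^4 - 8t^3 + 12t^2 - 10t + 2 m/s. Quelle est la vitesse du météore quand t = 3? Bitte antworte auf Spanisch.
De la ecuación de la velocidad v(t) = -25·t^4 - 8·t^3 + 12·t^2 - 10·t + 2, sustituimos t = 3 para obtener v = -2161.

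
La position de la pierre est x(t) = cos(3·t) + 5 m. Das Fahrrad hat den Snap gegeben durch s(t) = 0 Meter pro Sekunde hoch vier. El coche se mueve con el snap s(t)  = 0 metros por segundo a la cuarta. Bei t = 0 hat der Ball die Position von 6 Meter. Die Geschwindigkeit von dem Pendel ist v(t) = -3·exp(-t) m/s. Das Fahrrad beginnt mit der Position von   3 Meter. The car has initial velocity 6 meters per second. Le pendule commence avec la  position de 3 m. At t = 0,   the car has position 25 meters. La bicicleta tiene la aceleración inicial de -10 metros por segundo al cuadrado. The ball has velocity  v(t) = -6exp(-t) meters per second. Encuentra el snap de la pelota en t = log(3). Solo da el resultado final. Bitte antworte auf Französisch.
La réponse est 2.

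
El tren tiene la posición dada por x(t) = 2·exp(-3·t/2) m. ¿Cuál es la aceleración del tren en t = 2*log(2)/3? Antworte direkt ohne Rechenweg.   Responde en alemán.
Die Beschleunigung bei t = 2*log(2)/3 ist a = 9/4.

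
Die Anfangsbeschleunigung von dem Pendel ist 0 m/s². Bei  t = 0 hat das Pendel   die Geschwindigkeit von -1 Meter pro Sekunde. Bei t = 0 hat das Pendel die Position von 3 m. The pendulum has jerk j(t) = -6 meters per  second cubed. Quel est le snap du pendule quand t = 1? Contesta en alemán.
Wir müssen unsere Gleichung für den Ruck j(t) = -6 1-mal ableiten. Die Ableitung von dem Ruck ergibt den Snap: s(t) = 0. Aus der Gleichung für den Snap s(t) = 0, setzen wir t = 1 ein und erhalten s = 0.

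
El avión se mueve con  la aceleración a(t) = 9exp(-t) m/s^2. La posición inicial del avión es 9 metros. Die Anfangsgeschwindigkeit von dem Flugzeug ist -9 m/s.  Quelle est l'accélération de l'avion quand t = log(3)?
De l'équation de l'accélération a(t) = 9·exp(-t), nous substituons t = log(3) pour obtenir a = 3.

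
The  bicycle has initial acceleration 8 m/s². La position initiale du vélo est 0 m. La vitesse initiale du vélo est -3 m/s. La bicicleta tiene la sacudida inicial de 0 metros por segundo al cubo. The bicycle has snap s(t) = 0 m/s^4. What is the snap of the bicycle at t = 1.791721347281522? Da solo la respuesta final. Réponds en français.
s(1.791721347281522) = 0.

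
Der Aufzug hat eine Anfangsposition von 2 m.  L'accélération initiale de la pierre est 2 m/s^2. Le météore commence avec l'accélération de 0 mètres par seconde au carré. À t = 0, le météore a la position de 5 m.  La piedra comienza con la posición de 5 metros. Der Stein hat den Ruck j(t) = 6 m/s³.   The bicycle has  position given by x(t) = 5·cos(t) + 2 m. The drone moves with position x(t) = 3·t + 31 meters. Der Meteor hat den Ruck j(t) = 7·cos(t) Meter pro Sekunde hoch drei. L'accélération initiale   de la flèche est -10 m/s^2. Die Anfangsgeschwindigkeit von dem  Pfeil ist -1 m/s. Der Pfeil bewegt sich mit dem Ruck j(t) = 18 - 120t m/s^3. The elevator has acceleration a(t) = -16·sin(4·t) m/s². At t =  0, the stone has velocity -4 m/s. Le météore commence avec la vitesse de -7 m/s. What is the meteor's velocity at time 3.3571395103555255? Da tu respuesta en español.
Partiendo de la sacudida j(t) = 7·cos(t), tomamos 2 antiderivadas. Integrando la sacudida y usando la condición inicial a(0) = 0, obtenemos a(t) = 7·sin(t). Tomando ∫a(t)dt y aplicando v(0) = -7, encontramos v(t) = -7·cos(t). Tenemos la velocidad v(t) = -7·cos(t). Sustituyendo t = 3.3571395103555255: v(3.3571395103555255) = 6.83801704351174.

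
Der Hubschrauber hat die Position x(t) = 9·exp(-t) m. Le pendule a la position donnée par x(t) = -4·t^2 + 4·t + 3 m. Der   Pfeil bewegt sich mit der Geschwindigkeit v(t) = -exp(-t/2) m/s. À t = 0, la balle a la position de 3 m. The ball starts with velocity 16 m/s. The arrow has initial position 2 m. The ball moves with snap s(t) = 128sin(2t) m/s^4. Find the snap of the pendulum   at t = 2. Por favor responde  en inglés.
We must differentiate our position equation x(t) = -4·t^2 + 4·t + 3 4 times. Taking d/dt of x(t), we find v(t) = 4 - 8·t. The derivative of velocity gives acceleration: a(t) = -8. The derivative of acceleration gives jerk: j(t) = 0. Taking d/dt of j(t), we find s(t) = 0. We have snap s(t) = 0. Substituting t = 2: s(2) = 0.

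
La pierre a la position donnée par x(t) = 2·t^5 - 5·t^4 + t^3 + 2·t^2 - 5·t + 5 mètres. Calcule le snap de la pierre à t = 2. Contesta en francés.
Pour résoudre ceci, nous devons prendre 4 dérivées de notre équation de la position x(t) = 2·t^5 - 5·t^4 + t^3 + 2·t^2 - 5·t + 5. En dérivant la position, nous obtenons la vitesse: v(t) = 10·t^4 - 20·t^3 + 3·t^2 + 4·t - 5. En dérivant la vitesse, nous obtenons l'accélération: a(t) = 40·t^3 - 60·t^2 + 6·t + 4. En prenant d/dt de a(t), nous trouvons j(t) = 120·t^2 - 120·t + 6. La dérivée du jerk donne le snap: s(t) = 240·t - 120. De l'équation du snap s(t) = 240·t - 120, nous substituons t = 2 pour obtenir s = 360.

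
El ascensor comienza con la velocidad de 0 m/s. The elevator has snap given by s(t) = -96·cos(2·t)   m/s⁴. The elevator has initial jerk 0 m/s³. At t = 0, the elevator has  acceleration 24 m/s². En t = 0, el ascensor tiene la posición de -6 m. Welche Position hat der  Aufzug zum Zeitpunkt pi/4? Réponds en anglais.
Starting from snap s(t) = -96·cos(2·t), we take 4 integrals. The antiderivative of snap, with j(0) = 0, gives jerk: j(t) = -48·sin(2·t). The integral of jerk is acceleration. Using a(0) = 24, we get a(t) = 24·cos(2·t). The integral of acceleration is velocity. Using v(0) = 0, we get v(t) = 12·sin(2·t). Finding the integral of v(t) and using x(0) = -6: x(t) = -6·cos(2·t). Using x(t) = -6·cos(2·t) and substituting t = pi/4, we find x = 0.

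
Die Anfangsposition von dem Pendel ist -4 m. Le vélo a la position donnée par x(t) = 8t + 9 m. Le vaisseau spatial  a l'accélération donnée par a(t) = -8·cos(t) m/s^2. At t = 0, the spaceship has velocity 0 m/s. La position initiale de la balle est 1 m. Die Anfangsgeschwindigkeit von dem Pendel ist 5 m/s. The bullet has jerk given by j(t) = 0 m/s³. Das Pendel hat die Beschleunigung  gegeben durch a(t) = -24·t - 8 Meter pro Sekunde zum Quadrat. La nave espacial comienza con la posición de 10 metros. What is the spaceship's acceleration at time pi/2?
We have acceleration a(t) = -8·cos(t). Substituting t = pi/2: a(pi/2) = 0.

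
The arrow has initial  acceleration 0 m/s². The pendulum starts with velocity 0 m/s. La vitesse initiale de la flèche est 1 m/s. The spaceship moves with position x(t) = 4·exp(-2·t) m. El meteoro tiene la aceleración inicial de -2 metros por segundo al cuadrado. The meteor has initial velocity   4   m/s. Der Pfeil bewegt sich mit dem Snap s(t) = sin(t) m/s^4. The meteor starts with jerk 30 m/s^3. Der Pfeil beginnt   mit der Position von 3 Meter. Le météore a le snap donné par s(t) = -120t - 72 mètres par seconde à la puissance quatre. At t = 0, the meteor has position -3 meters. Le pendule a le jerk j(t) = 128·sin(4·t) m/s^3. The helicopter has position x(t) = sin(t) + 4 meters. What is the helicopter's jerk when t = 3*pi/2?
Starting from position x(t) = sin(t) + 4, we take 3 derivatives. Differentiating position, we get velocity: v(t) = cos(t). Taking d/dt of v(t), we find a(t) = -sin(t). Differentiating acceleration, we get jerk: j(t) = -cos(t). We have jerk j(t) = -cos(t). Substituting t = 3*pi/2: j(3*pi/2) = 0.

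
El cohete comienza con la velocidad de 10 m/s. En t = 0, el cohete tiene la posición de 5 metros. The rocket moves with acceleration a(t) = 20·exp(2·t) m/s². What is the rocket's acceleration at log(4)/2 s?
Using a(t) = 20·exp(2·t) and substituting t = log(4)/2, we find a = 80.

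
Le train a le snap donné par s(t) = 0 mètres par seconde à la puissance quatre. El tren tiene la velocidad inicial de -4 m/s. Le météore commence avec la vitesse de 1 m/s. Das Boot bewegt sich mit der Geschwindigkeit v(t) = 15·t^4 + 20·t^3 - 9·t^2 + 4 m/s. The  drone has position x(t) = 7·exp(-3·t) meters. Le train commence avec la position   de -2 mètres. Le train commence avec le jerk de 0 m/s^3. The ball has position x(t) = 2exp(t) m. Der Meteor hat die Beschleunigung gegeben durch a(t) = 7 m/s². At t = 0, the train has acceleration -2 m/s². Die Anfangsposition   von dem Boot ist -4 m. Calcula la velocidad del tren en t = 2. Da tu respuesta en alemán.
Ausgehend von dem Snap s(t) = 0, nehmen wir 3 Integrale. Mit ∫s(t)dt und Anwendung von j(0) = 0, finden wir j(t) = 0. Das Integral von dem Ruck ist die Beschleunigung. Mit a(0) = -2 erhalten wir a(t) = -2. Durch Integration von der Beschleunigung und Verwendung der Anfangsbedingung v(0) = -4, erhalten wir v(t) = -2·t - 4. Aus der Gleichung für die Geschwindigkeit v(t) = -2·t - 4, setzen wir t = 2 ein und erhalten v = -8.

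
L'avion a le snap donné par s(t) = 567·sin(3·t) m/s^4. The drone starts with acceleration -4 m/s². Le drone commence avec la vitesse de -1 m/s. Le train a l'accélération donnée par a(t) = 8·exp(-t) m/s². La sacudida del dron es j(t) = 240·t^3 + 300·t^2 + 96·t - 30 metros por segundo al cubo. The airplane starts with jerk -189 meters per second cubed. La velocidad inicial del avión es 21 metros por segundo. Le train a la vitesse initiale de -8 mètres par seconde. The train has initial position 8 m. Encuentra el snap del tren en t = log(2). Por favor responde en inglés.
Starting from acceleration a(t) = 8·exp(-t), we take 2 derivatives. Taking d/dt of a(t), we find j(t) = -8·exp(-t). Differentiating jerk, we get snap: s(t) = 8·exp(-t). We have snap s(t) = 8·exp(-t). Substituting t = log(2): s(log(2)) = 4.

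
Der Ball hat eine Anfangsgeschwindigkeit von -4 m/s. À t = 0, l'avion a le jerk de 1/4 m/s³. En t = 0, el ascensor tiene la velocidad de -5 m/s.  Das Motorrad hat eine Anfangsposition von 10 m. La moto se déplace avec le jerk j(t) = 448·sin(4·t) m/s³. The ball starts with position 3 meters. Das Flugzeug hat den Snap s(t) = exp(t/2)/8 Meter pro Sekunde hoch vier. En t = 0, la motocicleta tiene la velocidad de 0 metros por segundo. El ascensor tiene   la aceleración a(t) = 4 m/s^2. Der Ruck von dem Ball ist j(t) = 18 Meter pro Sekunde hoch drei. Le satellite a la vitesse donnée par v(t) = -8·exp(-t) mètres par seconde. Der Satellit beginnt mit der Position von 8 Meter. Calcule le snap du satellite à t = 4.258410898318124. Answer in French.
Pour résoudre ceci, nous devons prendre 3 dérivées de notre équation de la vitesse v(t) = -8·exp(-t). En dérivant la vitesse, nous obtenons l'accélération: a(t) = 8·exp(-t). La dérivée de l'accélération donne le jerk: j(t) = -8·exp(-t). En dérivant le jerk, nous obtenons le snap: s(t) = 8·exp(-t). En utilisant s(t) = 8·exp(-t) et en substituant t = 4.258410898318124, nous trouvons s = 0.113158096202045.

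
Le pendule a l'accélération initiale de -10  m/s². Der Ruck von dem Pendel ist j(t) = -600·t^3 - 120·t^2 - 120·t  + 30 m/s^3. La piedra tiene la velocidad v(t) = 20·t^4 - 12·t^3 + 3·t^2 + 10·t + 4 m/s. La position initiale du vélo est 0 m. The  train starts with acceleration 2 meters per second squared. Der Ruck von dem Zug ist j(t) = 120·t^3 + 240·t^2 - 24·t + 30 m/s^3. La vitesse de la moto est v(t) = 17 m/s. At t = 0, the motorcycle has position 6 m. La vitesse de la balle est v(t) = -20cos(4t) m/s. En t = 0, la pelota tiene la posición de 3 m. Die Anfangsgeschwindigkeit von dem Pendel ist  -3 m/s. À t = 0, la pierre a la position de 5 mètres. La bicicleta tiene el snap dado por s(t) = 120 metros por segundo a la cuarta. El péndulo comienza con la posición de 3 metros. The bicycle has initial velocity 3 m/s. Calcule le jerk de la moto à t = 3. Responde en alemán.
Um dies zu lösen, müssen wir 2 Ableitungen unserer Gleichung für die Geschwindigkeit v(t) = 17 nehmen. Durch Ableiten von der Geschwindigkeit erhalten wir die Beschleunigung: a(t) = 0. Die Ableitung von der Beschleunigung ergibt den Ruck: j(t) = 0. Aus der Gleichung für den Ruck j(t) = 0, setzen wir t = 3 ein und erhalten j = 0.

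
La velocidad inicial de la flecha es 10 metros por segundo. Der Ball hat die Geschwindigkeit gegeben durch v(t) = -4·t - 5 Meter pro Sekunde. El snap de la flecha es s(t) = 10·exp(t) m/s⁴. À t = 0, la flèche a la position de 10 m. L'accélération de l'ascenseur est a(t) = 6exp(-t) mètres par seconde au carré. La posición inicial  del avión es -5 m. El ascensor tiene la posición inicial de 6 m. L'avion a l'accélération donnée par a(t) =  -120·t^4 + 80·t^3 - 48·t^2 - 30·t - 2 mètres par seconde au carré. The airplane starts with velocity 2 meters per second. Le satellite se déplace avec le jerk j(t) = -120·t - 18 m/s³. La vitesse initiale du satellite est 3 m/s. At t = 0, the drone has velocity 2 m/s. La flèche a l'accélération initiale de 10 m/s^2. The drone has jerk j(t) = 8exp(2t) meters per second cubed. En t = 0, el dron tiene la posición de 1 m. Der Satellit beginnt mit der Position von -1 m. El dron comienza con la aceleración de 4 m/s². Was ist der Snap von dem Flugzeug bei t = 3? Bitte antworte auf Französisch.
En partant de l'accélération a(t) = -120·t^4 + 80·t^3 - 48·t^2 - 30·t - 2, nous prenons 2 dérivées. La dérivée de l'accélération donne le jerk: j(t) = -480·t^3 + 240·t^2 - 96·t - 30. En dérivant le jerk, nous obtenons le snap: s(t) = -1440·t^2 + 480·t - 96. En utilisant s(t) = -1440·t^2 + 480·t - 96 et en substituant t = 3, nous trouvons s = -11616.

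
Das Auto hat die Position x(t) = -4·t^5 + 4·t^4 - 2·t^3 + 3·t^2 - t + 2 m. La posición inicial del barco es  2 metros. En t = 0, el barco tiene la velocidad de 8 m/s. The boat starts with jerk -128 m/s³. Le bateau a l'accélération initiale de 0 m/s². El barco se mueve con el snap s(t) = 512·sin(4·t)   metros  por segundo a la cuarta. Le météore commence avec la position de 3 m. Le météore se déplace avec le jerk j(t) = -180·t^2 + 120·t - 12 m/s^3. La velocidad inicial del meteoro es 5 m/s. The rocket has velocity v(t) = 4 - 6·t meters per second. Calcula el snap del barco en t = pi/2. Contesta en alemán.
Wir haben den Snap s(t) = 512·sin(4·t). Durch Einsetzen von t = pi/2: s(pi/2) = 0.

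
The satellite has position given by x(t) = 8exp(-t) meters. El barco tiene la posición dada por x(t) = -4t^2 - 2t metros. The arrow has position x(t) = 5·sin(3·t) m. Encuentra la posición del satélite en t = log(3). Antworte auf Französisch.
En utilisant x(t) = 8·exp(-t) et en substituant t = log(3), nous trouvons x = 8/3.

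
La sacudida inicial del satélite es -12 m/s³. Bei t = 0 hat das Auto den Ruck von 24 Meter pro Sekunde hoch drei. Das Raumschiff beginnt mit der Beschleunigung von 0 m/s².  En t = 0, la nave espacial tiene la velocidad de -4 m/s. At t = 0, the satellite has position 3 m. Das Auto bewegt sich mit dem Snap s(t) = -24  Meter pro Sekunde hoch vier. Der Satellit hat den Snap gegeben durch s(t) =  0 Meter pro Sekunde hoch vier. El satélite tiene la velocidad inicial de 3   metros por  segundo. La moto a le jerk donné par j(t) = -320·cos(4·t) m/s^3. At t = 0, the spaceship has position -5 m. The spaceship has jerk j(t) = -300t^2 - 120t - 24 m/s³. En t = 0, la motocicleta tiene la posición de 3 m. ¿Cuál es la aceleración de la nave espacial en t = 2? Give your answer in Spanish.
Necesitamos integrar nuestra ecuación de la sacudida j(t) = -300·t^2 - 120·t - 24 1 vez. Integrando la sacudida y usando la condición inicial a(0) = 0, obtenemos a(t) = 4·t·(-25·t^2 - 15·t - 6). Usando a(t) = 4·t·(-25·t^2 - 15·t - 6) y sustituyendo t = 2, encontramos a = -1088.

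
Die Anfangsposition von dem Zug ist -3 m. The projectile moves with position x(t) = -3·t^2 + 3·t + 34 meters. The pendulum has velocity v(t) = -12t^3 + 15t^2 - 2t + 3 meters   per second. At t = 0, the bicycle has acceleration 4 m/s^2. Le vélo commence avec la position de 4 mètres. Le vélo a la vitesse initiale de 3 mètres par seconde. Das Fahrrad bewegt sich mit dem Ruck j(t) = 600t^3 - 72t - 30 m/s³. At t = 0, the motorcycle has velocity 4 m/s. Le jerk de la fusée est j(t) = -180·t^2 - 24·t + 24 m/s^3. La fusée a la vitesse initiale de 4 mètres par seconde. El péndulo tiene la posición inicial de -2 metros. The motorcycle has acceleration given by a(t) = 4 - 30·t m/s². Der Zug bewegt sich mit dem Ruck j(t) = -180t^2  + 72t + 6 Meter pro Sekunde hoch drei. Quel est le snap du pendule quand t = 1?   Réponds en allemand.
Um dies zu lösen, müssen wir 3 Ableitungen unserer Gleichung für die Geschwindigkeit v(t) = -12·t^3 + 15·t^2 - 2·t + 3 nehmen. Mit d/dt von v(t) finden wir a(t) = -36·t^2 + 30·t - 2. Die Ableitung von der Beschleunigung ergibt den Ruck: j(t) = 30 - 72·t. Mit d/dt von j(t) finden wir s(t) = -72. Aus der Gleichung für den Snap s(t) = -72, setzen wir t = 1 ein und erhalten s = -72.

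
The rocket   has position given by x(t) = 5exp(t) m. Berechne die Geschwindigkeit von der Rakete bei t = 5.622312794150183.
Ausgehend von der Position x(t) = 5·exp(t), nehmen wir 1 Ableitung. Durch Ableiten von der Position erhalten wir die Geschwindigkeit: v(t) = 5·exp(t). Mit v(t) = 5·exp(t) und Einsetzen von t = 5.622312794150183, finden wir v = 1382.64098512035.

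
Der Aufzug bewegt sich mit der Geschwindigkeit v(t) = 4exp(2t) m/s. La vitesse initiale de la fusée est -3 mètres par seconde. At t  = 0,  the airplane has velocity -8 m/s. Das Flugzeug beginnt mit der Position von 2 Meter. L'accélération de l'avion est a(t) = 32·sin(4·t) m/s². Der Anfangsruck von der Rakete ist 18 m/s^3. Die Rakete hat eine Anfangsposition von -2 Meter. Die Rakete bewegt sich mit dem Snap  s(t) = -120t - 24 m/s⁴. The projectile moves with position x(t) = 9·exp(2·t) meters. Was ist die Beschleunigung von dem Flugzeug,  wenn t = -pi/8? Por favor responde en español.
De la ecuación de la aceleración a(t) = 32·sin(4·t), sustituimos t = -pi/8 para obtener a = -32.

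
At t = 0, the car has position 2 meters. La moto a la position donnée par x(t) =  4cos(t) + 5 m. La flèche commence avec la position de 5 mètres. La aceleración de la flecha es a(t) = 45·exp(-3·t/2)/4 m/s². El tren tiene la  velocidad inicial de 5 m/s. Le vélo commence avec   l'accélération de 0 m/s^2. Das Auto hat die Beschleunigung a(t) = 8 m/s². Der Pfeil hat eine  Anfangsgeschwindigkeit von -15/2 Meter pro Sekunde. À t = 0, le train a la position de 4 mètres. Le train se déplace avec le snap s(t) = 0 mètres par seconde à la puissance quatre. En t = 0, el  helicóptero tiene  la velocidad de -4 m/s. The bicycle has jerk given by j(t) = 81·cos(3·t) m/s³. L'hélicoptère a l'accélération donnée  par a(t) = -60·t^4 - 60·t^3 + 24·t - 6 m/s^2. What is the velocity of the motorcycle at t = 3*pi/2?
We must differentiate our position equation x(t) = 4·cos(t) + 5 1 time. The derivative of position gives velocity: v(t) = -4·sin(t). From the given velocity equation v(t) = -4·sin(t), we substitute t = 3*pi/2 to get v = 4.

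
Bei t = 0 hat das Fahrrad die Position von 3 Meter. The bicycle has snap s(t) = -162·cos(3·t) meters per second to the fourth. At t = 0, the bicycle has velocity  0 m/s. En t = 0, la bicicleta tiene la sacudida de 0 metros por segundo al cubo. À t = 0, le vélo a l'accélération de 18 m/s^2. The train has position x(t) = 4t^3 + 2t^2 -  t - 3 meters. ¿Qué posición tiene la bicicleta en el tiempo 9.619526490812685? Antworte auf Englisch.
We need to integrate our snap equation s(t) = -162·cos(3·t) 4 times. The antiderivative of snap, with j(0) = 0, gives jerk: j(t) = -54·sin(3·t). The antiderivative of jerk is acceleration. Using a(0) = 18, we get a(t) = 18·cos(3·t). Taking ∫a(t)dt and applying v(0) = 0, we find v(t) = 6·sin(3·t). Taking ∫v(t)dt and applying x(0) = 3, we find x(t) = 5 - 2·cos(3·t). From the given position equation x(t) = 5 - 2·cos(3·t), we substitute t = 9.619526490812685 to get x = 6.66825686652953.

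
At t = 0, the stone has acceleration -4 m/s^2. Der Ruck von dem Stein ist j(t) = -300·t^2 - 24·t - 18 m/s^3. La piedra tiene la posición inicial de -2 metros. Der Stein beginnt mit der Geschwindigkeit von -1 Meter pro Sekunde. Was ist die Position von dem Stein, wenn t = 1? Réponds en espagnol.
Necesitamos integrar nuestra ecuación de la sacudida j(t) = -300·t^2 - 24·t - 18 3 veces. La antiderivada de la sacudida, con a(0) = -4, da la aceleración: a(t) = -100·t^3 - 12·t^2 - 18·t - 4. Integrando la aceleración y usando la condición inicial v(0) = -1, obtenemos v(t) = -25·t^4 - 4·t^3 - 9·t^2 - 4·t - 1. Integrando la velocidad y usando la condición inicial x(0) = -2, obtenemos x(t) = -5·t^5 - t^4 - 3·t^3 - 2·t^2 - t - 2. Tenemos la posición x(t) = -5·t^5 - t^4 - 3·t^3 - 2·t^2 - t - 2. Sustituyendo t = 1: x(1) = -14.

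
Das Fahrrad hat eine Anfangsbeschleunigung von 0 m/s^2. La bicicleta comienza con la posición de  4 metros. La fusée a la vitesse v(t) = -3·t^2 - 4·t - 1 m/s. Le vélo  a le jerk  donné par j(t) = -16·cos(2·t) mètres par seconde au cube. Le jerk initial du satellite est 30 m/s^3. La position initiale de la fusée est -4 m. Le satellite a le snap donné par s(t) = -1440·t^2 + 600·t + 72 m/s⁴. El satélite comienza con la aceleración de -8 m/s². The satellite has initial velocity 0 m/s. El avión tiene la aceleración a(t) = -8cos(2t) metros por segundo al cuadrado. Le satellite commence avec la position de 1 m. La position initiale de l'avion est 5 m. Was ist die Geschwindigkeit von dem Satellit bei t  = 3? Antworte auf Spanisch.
Necesitamos integrar nuestra ecuación del snap s(t) = -1440·t^2 + 600·t + 72 3 veces. Tomando ∫s(t)dt y aplicando j(0) = 30, encontramos j(t) = -480·t^3 + 300·t^2 + 72·t + 30. Integrando la sacudida y usando la condición inicial a(0) = -8, obtenemos a(t) = -120·t^4 + 100·t^3 + 36·t^2 + 30·t - 8. Integrando la aceleración y usando la condición inicial v(0) = 0, obtenemos v(t) = t·(-24·t^4 + 25·t^3 + 12·t^2 + 15·t - 8). Usando v(t) = t·(-24·t^4 + 25·t^3 + 12·t^2 + 15·t - 8) y sustituyendo t = 3, encontramos v = -3372.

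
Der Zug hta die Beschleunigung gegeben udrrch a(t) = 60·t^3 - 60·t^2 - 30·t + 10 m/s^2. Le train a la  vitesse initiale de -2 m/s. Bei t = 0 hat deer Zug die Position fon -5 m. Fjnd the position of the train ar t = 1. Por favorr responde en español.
Partiendo de la aceleración a(t) = 60·t^3 - 60·t^2 - 30·t + 10, tomamos 2 integrales. Tomando ∫a(t)dt y aplicando v(0) = -2, encontramos v(t) = 15·t^4 - 20·t^3 - 15·t^2 + 10·t - 2. La antiderivada de la velocidad, con x(0) = -5, da la posición: x(t) = 3·t^5 - 5·t^4 - 5·t^3 + 5·t^2 - 2·t - 5. De la ecuación de la posición x(t) = 3·t^5 - 5·t^4 - 5·t^3 + 5·t^2 - 2·t - 5, sustituimos t = 1 para obtener x = -9.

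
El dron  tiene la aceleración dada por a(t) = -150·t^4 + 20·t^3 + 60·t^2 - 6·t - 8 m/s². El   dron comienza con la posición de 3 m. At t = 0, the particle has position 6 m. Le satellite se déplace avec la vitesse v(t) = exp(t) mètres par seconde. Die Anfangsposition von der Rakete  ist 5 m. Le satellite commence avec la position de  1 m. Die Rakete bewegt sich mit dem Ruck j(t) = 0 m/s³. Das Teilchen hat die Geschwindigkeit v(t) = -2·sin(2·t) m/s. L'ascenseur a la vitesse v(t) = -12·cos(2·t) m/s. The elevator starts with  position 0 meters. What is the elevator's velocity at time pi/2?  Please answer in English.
From the given velocity equation v(t) = -12·cos(2·t), we substitute t = pi/2 to get v = 12.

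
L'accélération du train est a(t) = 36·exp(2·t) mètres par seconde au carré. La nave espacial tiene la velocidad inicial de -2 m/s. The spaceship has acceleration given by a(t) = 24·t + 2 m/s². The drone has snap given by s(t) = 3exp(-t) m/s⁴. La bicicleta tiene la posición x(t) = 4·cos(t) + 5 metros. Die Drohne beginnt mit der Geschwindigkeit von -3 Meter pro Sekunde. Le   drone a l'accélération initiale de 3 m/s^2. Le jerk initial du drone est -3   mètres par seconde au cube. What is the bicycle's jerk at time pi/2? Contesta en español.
Para resolver esto, necesitamos tomar 3 derivadas de nuestra ecuación de la posición x(t) = 4·cos(t) + 5. Tomando d/dt de x(t), encontramos v(t) = -4·sin(t). Derivando la velocidad, obtenemos la aceleración: a(t) = -4·cos(t). Derivando la aceleración, obtenemos la sacudida: j(t) = 4·sin(t). Tenemos la sacudida j(t) = 4·sin(t). Sustituyendo t = pi/2: j(pi/2) = 4.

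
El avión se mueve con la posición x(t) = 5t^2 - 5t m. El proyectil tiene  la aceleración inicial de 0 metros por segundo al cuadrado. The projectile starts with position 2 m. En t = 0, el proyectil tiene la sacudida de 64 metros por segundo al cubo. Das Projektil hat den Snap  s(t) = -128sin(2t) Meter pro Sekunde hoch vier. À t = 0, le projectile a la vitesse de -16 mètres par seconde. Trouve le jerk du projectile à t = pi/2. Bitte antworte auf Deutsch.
Ausgehend von dem Snap s(t) = -128·sin(2·t), nehmen wir 1 Stammfunktion. Das Integral von dem Snap ist der Ruck. Mit j(0) = 64 erhalten wir j(t) = 64·cos(2·t). Wir haben den Ruck j(t) = 64·cos(2·t). Durch Einsetzen von t = pi/2: j(pi/2) = -64.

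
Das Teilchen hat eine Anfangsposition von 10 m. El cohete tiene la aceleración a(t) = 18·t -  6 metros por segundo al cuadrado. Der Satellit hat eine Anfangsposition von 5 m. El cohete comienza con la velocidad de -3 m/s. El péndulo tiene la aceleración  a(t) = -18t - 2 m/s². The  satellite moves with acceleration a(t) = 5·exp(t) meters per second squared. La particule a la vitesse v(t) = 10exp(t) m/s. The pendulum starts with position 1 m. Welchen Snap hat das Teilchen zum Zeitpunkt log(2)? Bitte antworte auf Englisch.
Starting from velocity v(t) = 10·exp(t), we take 3 derivatives. Differentiating velocity, we get acceleration: a(t) = 10·exp(t). Taking d/dt of a(t), we find j(t) = 10·exp(t). Differentiating jerk, we get snap: s(t) = 10·exp(t). Using s(t) = 10·exp(t) and substituting t = log(2), we find s = 20.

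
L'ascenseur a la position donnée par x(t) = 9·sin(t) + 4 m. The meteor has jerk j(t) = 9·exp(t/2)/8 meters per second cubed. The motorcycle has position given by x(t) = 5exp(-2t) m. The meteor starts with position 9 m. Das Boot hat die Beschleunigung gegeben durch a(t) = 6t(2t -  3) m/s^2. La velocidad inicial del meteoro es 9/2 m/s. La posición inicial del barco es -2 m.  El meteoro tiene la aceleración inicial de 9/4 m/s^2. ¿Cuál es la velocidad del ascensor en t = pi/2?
Para resolver esto, necesitamos tomar 1 derivada de nuestra ecuación de la posición x(t) = 9·sin(t) + 4. La derivada de la posición da la velocidad: v(t) = 9·cos(t). Usando v(t) = 9·cos(t) y sustituyendo t = pi/2, encontramos v = 0.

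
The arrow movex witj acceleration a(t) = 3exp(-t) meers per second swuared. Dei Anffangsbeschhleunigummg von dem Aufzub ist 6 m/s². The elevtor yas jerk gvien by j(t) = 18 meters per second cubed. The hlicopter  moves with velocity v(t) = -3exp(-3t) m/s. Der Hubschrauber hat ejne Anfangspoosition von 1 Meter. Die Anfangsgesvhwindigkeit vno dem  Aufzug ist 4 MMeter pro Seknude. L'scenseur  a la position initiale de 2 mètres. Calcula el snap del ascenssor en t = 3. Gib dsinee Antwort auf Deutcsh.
Wir müssen unsere Gleichung für den Ruck j(t) = 18 1-mal ableiten. Durch Ableiten von dem Ruck erhalten wir den Snap: s(t) = 0. Aus der Gleichung für den Snap s(t) = 0, setzen wir t = 3 ein und erhalten s = 0.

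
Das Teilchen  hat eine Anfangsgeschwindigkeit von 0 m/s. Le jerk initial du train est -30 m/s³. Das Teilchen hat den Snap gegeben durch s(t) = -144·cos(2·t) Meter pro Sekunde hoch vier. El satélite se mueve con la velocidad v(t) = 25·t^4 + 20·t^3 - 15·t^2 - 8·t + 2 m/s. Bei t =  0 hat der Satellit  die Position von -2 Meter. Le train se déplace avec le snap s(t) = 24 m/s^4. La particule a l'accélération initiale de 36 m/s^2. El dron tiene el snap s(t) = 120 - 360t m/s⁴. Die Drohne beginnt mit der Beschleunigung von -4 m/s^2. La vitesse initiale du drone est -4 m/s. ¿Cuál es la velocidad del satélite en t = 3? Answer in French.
En utilisant v(t) = 25·t^4 + 20·t^3 - 15·t^2 - 8·t + 2 et en substituant t = 3, nous trouvons v = 2408.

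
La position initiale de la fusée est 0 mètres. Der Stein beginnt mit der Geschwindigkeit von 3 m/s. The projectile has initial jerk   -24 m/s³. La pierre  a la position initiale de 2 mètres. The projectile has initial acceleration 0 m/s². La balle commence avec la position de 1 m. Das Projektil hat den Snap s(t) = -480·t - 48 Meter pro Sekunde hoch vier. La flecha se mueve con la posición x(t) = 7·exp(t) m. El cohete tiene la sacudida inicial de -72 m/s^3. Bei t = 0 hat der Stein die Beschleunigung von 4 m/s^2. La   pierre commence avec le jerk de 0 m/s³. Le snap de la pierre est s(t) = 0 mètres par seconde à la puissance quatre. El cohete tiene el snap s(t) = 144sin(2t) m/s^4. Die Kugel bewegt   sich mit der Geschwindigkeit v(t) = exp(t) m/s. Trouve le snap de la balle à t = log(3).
En partant de la vitesse v(t) = exp(t), nous prenons 3 dérivées. La dérivée de la vitesse donne l'accélération: a(t) = exp(t). La dérivée de l'accélération donne le jerk: j(t) = exp(t). En dérivant le jerk, nous obtenons le snap: s(t) = exp(t). En utilisant s(t) = exp(t) et en substituant t = log(3), nous trouvons s = 3.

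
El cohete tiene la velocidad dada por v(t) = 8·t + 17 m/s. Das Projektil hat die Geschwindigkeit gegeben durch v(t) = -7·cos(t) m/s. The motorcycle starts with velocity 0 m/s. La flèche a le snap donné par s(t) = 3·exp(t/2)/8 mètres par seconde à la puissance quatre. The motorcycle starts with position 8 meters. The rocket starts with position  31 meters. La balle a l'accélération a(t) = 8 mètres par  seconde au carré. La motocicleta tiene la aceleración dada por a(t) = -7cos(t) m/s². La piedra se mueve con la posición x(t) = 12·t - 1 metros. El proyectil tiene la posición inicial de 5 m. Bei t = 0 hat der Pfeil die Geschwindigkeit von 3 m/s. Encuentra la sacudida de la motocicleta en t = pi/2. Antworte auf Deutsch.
Um dies zu lösen, müssen wir 1 Ableitung unserer Gleichung für die Beschleunigung a(t) = -7·cos(t) nehmen. Die Ableitung von der Beschleunigung ergibt den Ruck: j(t) = 7·sin(t). Aus der Gleichung für den Ruck j(t) = 7·sin(t), setzen wir t = pi/2 ein und erhalten j = 7.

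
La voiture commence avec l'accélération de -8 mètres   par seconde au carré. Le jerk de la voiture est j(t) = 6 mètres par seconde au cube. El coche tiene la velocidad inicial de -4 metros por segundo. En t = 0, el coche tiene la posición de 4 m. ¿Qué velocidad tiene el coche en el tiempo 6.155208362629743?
Para resolver esto, necesitamos tomar 2 integrales de nuestra ecuación de la sacudida j(t) = 6. Tomando ∫j(t)dt y aplicando a(0) = -8, encontramos a(t) = 6·t - 8. Tomando ∫a(t)dt y aplicando v(0) = -4, encontramos v(t) = 3·t^2 - 8·t - 4. Tenemos la velocidad v(t) = 3·t^2 - 8·t - 4. Sustituyendo t = 6.155208362629743: v(6.155208362629743) = 60.4181030611234.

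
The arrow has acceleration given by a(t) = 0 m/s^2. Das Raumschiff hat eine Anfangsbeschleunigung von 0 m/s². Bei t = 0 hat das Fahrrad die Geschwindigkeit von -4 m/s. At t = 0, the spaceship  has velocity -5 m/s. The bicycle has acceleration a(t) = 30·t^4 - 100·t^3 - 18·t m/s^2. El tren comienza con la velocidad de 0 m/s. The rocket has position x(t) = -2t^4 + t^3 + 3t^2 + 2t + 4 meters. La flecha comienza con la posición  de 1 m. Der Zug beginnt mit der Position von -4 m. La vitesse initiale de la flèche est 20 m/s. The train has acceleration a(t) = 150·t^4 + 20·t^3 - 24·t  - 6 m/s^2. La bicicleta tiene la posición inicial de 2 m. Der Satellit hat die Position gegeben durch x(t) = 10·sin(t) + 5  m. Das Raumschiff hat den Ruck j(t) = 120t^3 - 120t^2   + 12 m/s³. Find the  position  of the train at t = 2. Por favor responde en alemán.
Um dies zu lösen, müssen wir 2 Integrale unserer Gleichung für die Beschleunigung a(t) = 150·t^4 + 20·t^3 - 24·t - 6 finden. Durch Integration von der Beschleunigung und Verwendung der Anfangsbedingung v(0) = 0, erhalten wir v(t) = t·(30·t^4 + 5·t^3 - 12·t - 6). Das Integral von der Geschwindigkeit ist die Position. Mit x(0) = -4 erhalten wir x(t) = 5·t^6 + t^5 - 4·t^3 - 3·t^2 - 4. Mit x(t) = 5·t^6 + t^5 - 4·t^3 - 3·t^2 - 4 und Einsetzen von t = 2, finden wir x = 304.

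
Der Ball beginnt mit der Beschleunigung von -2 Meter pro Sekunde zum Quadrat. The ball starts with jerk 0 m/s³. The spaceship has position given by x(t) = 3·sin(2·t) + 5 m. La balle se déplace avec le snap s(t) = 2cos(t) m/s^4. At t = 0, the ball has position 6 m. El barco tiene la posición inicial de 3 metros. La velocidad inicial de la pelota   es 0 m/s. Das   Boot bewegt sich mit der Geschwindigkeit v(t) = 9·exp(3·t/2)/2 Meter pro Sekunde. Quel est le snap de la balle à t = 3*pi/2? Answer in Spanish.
De la ecuación del snap s(t) = 2·cos(t), sustituimos t = 3*pi/2 para obtener s = 0.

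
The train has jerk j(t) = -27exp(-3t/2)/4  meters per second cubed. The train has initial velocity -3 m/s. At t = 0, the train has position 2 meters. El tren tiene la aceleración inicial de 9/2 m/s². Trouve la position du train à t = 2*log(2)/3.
Pour résoudre ceci, nous devons prendre 3 primitives de notre équation du jerk j(t) = -27·exp(-3·t/2)/4. En prenant ∫j(t)dt et en appliquant a(0) = 9/2, nous trouvons a(t) = 9·exp(-3·t/2)/2. En prenant ∫a(t)dt et en appliquant v(0) = -3, nous trouvons v(t) = -3·exp(-3·t/2). L'intégrale de la vitesse est la position. En utilisant x(0) = 2, nous obtenons x(t) = 2·exp(-3·t/2). De l'équation de la position x(t) = 2·exp(-3·t/2), nous substituons t = 2*log(2)/3 pour obtenir x = 1.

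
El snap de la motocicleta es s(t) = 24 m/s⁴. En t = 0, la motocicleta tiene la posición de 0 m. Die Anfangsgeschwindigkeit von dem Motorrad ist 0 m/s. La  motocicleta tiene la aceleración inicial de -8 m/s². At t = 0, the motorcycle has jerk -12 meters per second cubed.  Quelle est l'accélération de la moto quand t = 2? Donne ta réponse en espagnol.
Para resolver esto, necesitamos tomar 2 antiderivadas de nuestra ecuación del snap s(t) = 24. Tomando ∫s(t)dt y aplicando j(0) = -12, encontramos j(t) = 24·t - 12. La integral de la sacudida es la aceleración. Usando a(0) = -8, obtenemos a(t) = 12·t^2 - 12·t - 8. Tenemos la aceleración a(t) = 12·t^2 - 12·t - 8. Sustituyendo t = 2: a(2) = 16.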